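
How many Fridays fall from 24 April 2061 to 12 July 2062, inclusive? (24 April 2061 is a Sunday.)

63

24 April 2061 is a Sunday; the first Friday on or after it is 29 April 2061 (5 days later).
From 29 April 2061 to 12 July 2062: 246 + 193 = 439 days (rest of 2061, to 12 July 2062 in 2062).
439 ÷ 7 = 62 full weeks with remainder 5, so 62 more Fridays after the first → 63.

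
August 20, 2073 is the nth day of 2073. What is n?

Days in months before August: 31 + 28 + 31 + 30 + 31 + 30 + 31 = 212.
Plus 20 days into August → day 232.

232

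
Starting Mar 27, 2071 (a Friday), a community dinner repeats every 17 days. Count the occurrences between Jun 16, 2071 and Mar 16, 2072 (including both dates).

Occurrences land 17·i days after Mar 27, 2071 for i = 0, 1, 2, …
Jun 16, 2071 is 81 days after the start; 81 ÷ 17 = 4 remainder 13; since the remainder is 13, round up to i = 5. First occurrence in the window: #6 on Jun 20, 2071 (5×17 = 85 days in).
Mar 16, 2072 is 355 days after the start; 355 ÷ 17 = 20 remainder 15. Last occurrence in the window: #21 on Mar 1, 2072.
Occurrences #6 through #21: 16 in total.

16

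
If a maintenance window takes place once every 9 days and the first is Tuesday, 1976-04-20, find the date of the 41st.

The 41st occurrence is 40 intervals after the first: 40 × 9 = 360 days after 1976-04-20.
April has 30 days — 10 days to the end of April leaves 350.
May has 31 days (319 left).
June has 30 days (289 left).
July has 31 days (258 left).
August has 31 days (227 left).
September has 30 days (197 left).
October has 31 days (166 left).
November has 30 days (136 left).
December has 31 days (105 left).
January has 31 days (74 left).
February has 28 days (46 left).
March has 31 days (15 left).
15 days into April → 1977-04-15.

1977-04-15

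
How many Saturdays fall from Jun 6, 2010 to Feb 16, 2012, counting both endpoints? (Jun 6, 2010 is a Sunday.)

Jun 6, 2010 is a Sunday; the first Saturday on or after it is Jun 12, 2010 (6 days later).
From Jun 12, 2010 to Feb 16, 2012: 202 + 365 + 47 = 614 days (rest of 2010, 2011, to Feb 16, 2012 in 2012).
614 ÷ 7 = 87 full weeks with remainder 5, so 87 more Saturdays after the first → 88.

88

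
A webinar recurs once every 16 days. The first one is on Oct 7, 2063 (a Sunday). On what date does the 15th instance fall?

The 15th occurrence is 14 intervals after the first: 14 × 16 = 224 days after Oct 7, 2063.
Oct has 31 days — 24 days to the end of Oct leaves 200.
Nov has 30 days (170 left).
Dec has 31 days (139 left).
Jan has 31 days (108 left).
Feb has 29 days (79 left).
Mar has 31 days (48 left).
Apr has 30 days (18 left).
18 days into May → May 18, 2064.

May 18, 2064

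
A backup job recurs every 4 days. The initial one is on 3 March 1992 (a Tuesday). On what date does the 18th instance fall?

The 18th occurrence is 17 intervals after the first: 17 × 4 = 68 days after 3 March 1992.
March has 31 days — 28 days to the end of March leaves 40.
April has 30 days (10 left).
10 days into May → 10 May 1992.

10 May 1992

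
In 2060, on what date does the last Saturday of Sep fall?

Sep 25, 2060

The first Saturday of Sep 2060 is Sep 4.
Sep 2060 has 30 days. Adding weeks: 4, 11, 18, 25 — the last one ≤ 30 is the 25th.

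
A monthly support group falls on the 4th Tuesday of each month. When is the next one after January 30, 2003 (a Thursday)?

February 25, 2003

January 2003 starts on a Wednesday; its first Tuesday is the 7th, so the 4th Tuesday is the 28th — January 28, 2003.
That is not after January 30, 2003, so look at February 2003.
February 2003 starts on a Saturday; its first Tuesday is the 4th, so the 4th Tuesday is the 25th — February 25, 2003.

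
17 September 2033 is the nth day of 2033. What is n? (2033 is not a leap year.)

260

Days in months before September: 31 + 28 + 31 + 30 + 31 + 30 + 31 + 31 = 243.
Plus 17 days into September → day 260.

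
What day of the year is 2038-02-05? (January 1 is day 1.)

36

Days in months before February: 31 = 31.
Plus 5 days into February → day 36.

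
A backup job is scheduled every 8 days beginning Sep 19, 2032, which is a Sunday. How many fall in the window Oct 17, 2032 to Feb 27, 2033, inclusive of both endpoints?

Occurrences land 8·i days after Sep 19, 2032 for i = 0, 1, 2, …
Oct 17, 2032 is 28 days after the start; 28 ÷ 8 = 3 remainder 4; since the remainder is 4, round up to i = 4. First occurrence in the window: #5 on Oct 21, 2032 (4×8 = 32 days in).
Feb 27, 2033 is 161 days after the start; 161 ÷ 8 = 20 remainder 1. Last occurrence in the window: #21 on Feb 26, 2033.
Occurrences #5 through #21: 17 in total.

17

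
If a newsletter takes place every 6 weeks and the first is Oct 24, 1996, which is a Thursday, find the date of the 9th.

The 9th occurrence is 8 intervals after the first: 8 × 42 = 336 days after Oct 24, 1996.
Oct has 31 days — 7 days to the end of Oct leaves 329.
Nov has 30 days (299 left).
Dec has 31 days (268 left).
Jan has 31 days (237 left).
Feb has 28 days (209 left).
Mar has 31 days (178 left).
Apr has 30 days (148 left).
May has 31 days (117 left).
Jun has 30 days (87 left).
Jul has 31 days (56 left).
Aug has 31 days (25 left).
25 days into Sep → Sep 25, 1997.

Sep 25, 1997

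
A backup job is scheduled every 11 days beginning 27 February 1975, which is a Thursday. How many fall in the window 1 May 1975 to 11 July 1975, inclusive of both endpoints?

Occurrences land 11·i days after 27 February 1975 for i = 0, 1, 2, …
1 May 1975 is 63 days after the start; 63 ÷ 11 = 5 remainder 8; since the remainder is 8, round up to i = 6. First occurrence in the window: #7 on 4 May 1975 (6×11 = 66 days in).
11 July 1975 is 134 days after the start; 134 ÷ 11 = 12 remainder 2. Last occurrence in the window: #13 on 9 July 1975.
Occurrences #7 through #13: 7 in total.

7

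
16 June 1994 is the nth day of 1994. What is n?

Days in months before June: 31 + 28 + 31 + 30 + 31 = 151.
Plus 16 days into June → day 167.

167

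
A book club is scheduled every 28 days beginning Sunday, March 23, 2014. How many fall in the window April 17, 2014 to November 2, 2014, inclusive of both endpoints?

8

Occurrences land 28·i days after March 23, 2014 for i = 0, 1, 2, …
April 17, 2014 is 25 days after the start; 25 ÷ 28 = 0 remainder 25; since the remainder is 25, round up to i = 1. First occurrence in the window: #2 on April 20, 2014 (1×28 = 28 days in).
November 2, 2014 is 224 days after the start; 224 ÷ 28 = 8 remainder 0. Last occurrence in the window: #9 on November 2, 2014.
Occurrences #2 through #9: 8 in total.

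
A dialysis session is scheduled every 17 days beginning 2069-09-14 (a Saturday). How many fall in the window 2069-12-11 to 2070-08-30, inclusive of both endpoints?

15

Occurrences land 17·i days after 2069-09-14 for i = 0, 1, 2, …
2069-12-11 is 88 days after the start; 88 ÷ 17 = 5 remainder 3; since the remainder is 3, round up to i = 6. First occurrence in the window: #7 on 2069-12-25 (6×17 = 102 days in).
2070-08-30 is 350 days after the start; 350 ÷ 17 = 20 remainder 10. Last occurrence in the window: #21 on 2070-08-20.
Occurrences #7 through #21: 15 in total.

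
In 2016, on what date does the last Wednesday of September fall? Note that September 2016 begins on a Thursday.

28 September 2016

September 2016 begins on a Thursday, so the first Wednesday is September 7 (6 days later).
September 2016 has 30 days. Adding weeks: 7, 14, 21, 28 — the last one ≤ 30 is the 28th.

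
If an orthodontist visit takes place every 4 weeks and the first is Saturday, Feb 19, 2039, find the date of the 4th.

The 4th occurrence is 3 intervals after the first: 3 × 28 = 84 days after Feb 19, 2039.
Feb has 28 days — 9 days to the end of Feb leaves 75.
Mar has 31 days (44 left).
Apr has 30 days (14 left).
14 days into May → May 14, 2039.

May 14, 2039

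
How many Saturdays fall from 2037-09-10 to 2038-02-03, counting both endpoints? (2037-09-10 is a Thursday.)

21

2037-09-10 is a Thursday; the first Saturday on or after it is 2037-09-12 (2 days later).
From 2037-09-12 to 2038-02-03: 18 + 31 + 30 + 31 + 31 + 3 = 144 days (rest of September, October, November, December, January, February).
144 ÷ 7 = 20 full weeks with remainder 4, so 20 more Saturdays after the first → 21.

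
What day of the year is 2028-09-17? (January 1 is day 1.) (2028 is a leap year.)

261

Days in months before September: 31 + 29 + 31 + 30 + 31 + 30 + 31 + 31 = 244.
Plus 17 days into September → day 261.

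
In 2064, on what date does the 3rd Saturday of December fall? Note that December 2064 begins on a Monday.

December 2064 begins on a Monday, so the first Saturday is December 6 (5 days later).
The 3rd Saturday is 2 weeks later: 6 + 14 = 20.

20 December 2064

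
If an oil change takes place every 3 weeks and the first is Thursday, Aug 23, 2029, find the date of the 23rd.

Nov 28, 2030

The 23rd occurrence is 22 intervals after the first: 22 × 21 = 462 days after Aug 23, 2029.
Aug has 31 days — 8 days to the end of Aug leaves 454.
From end of Aug to end of 2029 is 122 days (332 left).
Jan has 31 days (301 left).
Feb has 28 days (273 left).
Mar has 31 days (242 left).
Apr has 30 days (212 left).
May has 31 days (181 left).
Jun has 30 days (151 left).
Jul has 31 days (120 left).
Aug has 31 days (89 left).
Sep has 30 days (59 left).
Oct has 31 days (28 left).
28 days into Nov → Nov 28, 2030.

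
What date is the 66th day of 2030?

January has 31 days (66 − 31 = 35 remain).
February has 28 days (35 − 28 = 7 remain).
7 into March → March 7.

2030-03-07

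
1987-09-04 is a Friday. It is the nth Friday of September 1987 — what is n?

Day 4 falls in week ⌈4/7⌉ of the month.
Days 1–7 hold the 1st Friday, 8–14 the 2nd, 15–21 the 3rd, 22–28 the 4th, 29–31 the 5th.
4 is in the range for the 1st.

1st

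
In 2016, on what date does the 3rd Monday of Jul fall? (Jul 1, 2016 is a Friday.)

Jul 18, 2016

Jul 2016 begins on a Friday, so the first Monday is Jul 4 (3 days later).
The 3rd Monday is 2 weeks later: 4 + 14 = 18.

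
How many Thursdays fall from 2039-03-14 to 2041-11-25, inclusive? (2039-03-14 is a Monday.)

141

2039-03-14 is a Monday; the first Thursday on or after it is 2039-03-17 (3 days later).
From 2039-03-17 to 2041-11-25: 289 + 366 + 329 = 984 days (rest of 2039, 2040, to 2041-11-25 in 2041).
984 ÷ 7 = 140 full weeks with remainder 4, so 140 more Thursdays after the first → 141.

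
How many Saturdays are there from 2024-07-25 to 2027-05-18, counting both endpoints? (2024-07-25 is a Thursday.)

2024-07-25 is a Thursday; the first Saturday on or after it is 2024-07-27 (2 days later).
From 2024-07-27 to 2027-05-18: 157 + 365 + 365 + 138 = 1025 days (rest of 2024, 2025, 2026, to 2027-05-18 in 2027).
1025 ÷ 7 = 146 full weeks with remainder 3, so 146 more Saturdays after the first → 147.

147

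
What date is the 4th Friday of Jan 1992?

Jan 1992 begins on a Wednesday, so the first Friday is Jan 3 (2 days later).
The 4th Friday is 3 weeks later: 3 + 21 = 24.

Jan 24, 1992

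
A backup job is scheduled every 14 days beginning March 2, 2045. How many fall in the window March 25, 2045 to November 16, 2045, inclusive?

Occurrences land 14·i days after March 2, 2045 for i = 0, 1, 2, …
March 25, 2045 is 23 days after the start; 23 ÷ 14 = 1 remainder 9; since the remainder is 9, round up to i = 2. First occurrence in the window: #3 on March 30, 2045 (2×14 = 28 days in).
November 16, 2045 is 259 days after the start; 259 ÷ 14 = 18 remainder 7. Last occurrence in the window: #19 on November 9, 2045.
Occurrences #3 through #19: 17 in total.

17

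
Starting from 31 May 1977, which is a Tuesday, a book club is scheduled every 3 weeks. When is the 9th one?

The 9th occurrence is 8 intervals after the first: 8 × 21 = 168 days after 31 May 1977.
May has 31 days — 0 days to the end of May leaves 168.
June has 30 days (138 left).
July has 31 days (107 left).
August has 31 days (76 left).
September has 30 days (46 left).
October has 31 days (15 left).
15 days into November → 15 November 1977.

15 November 1977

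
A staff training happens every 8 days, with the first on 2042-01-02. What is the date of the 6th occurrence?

The 6th occurrence is 5 intervals after the first: 5 × 8 = 40 days after 2042-01-02.
January has 31 days — 29 days to the end of January leaves 11.
11 days into February → 2042-02-11.

2042-02-11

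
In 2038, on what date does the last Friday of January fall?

January 2038 begins on a Friday, so the first Friday is January 1.
January 2038 has 31 days. Adding weeks: 1, 8, 15, 22, 29 — the last one ≤ 31 is the 29th.

29 January 2038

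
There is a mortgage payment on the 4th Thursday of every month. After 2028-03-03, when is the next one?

March 2028 starts on a Wednesday; its first Thursday is the 2nd, so the 4th Thursday is the 23rd — 2028-03-23.
2028-03-23 is after 2028-03-03, so that is the next one.

2028-03-23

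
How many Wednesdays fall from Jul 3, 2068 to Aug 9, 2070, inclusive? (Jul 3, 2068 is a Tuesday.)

Jul 3, 2068 is a Tuesday; the first Wednesday on or after it is Jul 4, 2068 (1 day later).
From Jul 4, 2068 to Aug 9, 2070: 180 + 365 + 221 = 766 days (rest of 2068, 2069, to Aug 9, 2070 in 2070).
766 ÷ 7 = 109 full weeks with remainder 3, so 109 more Wednesdays after the first → 110.

110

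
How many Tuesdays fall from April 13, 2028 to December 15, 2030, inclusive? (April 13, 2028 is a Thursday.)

139

April 13, 2028 is a Thursday; the first Tuesday on or after it is April 18, 2028 (5 days later).
From April 18, 2028 to December 15, 2030: 257 + 365 + 349 = 971 days (rest of 2028, 2029, to December 15, 2030 in 2030).
971 ÷ 7 = 138 full weeks with remainder 5, so 138 more Tuesdays after the first → 139.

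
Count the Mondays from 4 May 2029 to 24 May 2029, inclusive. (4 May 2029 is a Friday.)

3

4 May 2029 is a Friday; the first Monday on or after it is 7 May 2029 (3 days later).
From 7 May 2029 to 24 May 2029 is 24 − 7 = 17 days.
17 ÷ 7 = 2 full weeks with remainder 3, so 2 more Mondays after the first → 3.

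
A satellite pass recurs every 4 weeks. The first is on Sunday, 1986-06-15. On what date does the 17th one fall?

1987-09-06

The 17th occurrence is 16 intervals after the first: 16 × 28 = 448 days after 1986-06-15.
June has 30 days — 15 days to the end of June leaves 433.
From end of June to end of 1986 is 184 days (249 left).
January has 31 days (218 left).
February has 28 days (190 left).
March has 31 days (159 left).
April has 30 days (129 left).
May has 31 days (98 left).
June has 30 days (68 left).
July has 31 days (37 left).
August has 31 days (6 left).
6 days into September → 1987-09-06.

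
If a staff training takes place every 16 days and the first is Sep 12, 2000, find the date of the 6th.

The 6th occurrence is 5 intervals after the first: 5 × 16 = 80 days after Sep 12, 2000.
Sep has 30 days — 18 days to the end of Sep leaves 62.
Oct has 31 days (31 left).
Nov has 30 days (1 left).
1 day into Dec → Dec 1, 2000.

Dec 1, 2000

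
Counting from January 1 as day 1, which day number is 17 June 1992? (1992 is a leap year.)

169

Days in months before June: 31 + 29 + 31 + 30 + 31 = 152.
Plus 17 days into June → day 169.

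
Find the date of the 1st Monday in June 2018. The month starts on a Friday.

June 2018 begins on a Friday, so the first Monday is June 4 (3 days later).

4 June 2018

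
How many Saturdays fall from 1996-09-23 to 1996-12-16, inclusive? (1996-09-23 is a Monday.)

12

1996-09-23 is a Monday; the first Saturday on or after it is 1996-09-28 (5 days later).
From 1996-09-28 to 1996-12-16: 2 + 31 + 30 + 16 = 79 days (rest of September, October, November, December).
79 ÷ 7 = 11 full weeks with remainder 2, so 11 more Saturdays after the first → 12.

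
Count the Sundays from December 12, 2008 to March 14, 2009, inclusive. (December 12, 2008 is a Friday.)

13

December 12, 2008 is a Friday; the first Sunday on or after it is December 14, 2008 (2 days later).
From December 14, 2008 to March 14, 2009: 17 + 31 + 28 + 14 = 90 days (rest of December, January, February, March).
90 ÷ 7 = 12 full weeks with remainder 6, so 12 more Sundays after the first → 13.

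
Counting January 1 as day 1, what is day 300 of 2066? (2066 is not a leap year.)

Oct 27, 2066

Jan has 31 days (300 − 31 = 269 remain).
Feb has 28 days (269 − 28 = 241 remain).
Mar has 31 days (241 − 31 = 210 remain).
Apr has 30 days (210 − 30 = 180 remain).
May has 31 days (180 − 31 = 149 remain).
Jun has 30 days (149 − 30 = 119 remain).
Jul has 31 days (119 − 31 = 88 remain).
Aug has 31 days (88 − 31 = 57 remain).
Sep has 30 days (57 − 30 = 27 remain).
27 into Oct → Oct 27.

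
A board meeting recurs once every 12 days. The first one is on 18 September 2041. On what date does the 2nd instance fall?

30 September 2041

The 2nd occurrence is 1 interval after the first: 1 × 12 = 12 days after 18 September 2041.
12 days later is 30 September 2041.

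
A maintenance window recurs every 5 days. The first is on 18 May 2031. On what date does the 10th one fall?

The 10th occurrence is 9 intervals after the first: 9 × 5 = 45 days after 18 May 2031.
May has 31 days — 13 days to the end of May leaves 32.
June has 30 days (2 left).
2 days into July → 2 July 2031.

2 July 2031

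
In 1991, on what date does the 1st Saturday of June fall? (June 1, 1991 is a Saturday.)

June 1991 begins on a Saturday, so the first Saturday is June 1.

1991-06-01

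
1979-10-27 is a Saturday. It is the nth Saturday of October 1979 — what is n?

Day 27 falls in week ⌈27/7⌉ of the month.
Days 1–7 hold the 1st Saturday, 8–14 the 2nd, 15–21 the 3rd, 22–28 the 4th, 29–31 the 5th.
27 is in the range for the 4th.

4th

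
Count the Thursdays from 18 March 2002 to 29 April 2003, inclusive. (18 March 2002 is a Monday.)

58

18 March 2002 is a Monday; the first Thursday on or after it is 21 March 2002 (3 days later).
From 21 March 2002 to 29 April 2003: 285 + 119 = 404 days (rest of 2002, to 29 April 2003 in 2003).
404 ÷ 7 = 57 full weeks with remainder 5, so 57 more Thursdays after the first → 58.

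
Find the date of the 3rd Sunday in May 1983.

May 15, 1983

The first Sunday of May 1983 is May 1.
The 3rd Sunday is 2 weeks later: 1 + 14 = 15.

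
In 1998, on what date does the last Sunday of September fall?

The first Sunday of September 1998 is September 6.
September 1998 has 30 days. Adding weeks: 6, 13, 20, 27 — the last one ≤ 30 is the 27th.

27 September 1998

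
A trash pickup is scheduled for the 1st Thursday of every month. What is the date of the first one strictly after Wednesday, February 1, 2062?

February 2, 2062

February 2062 starts on a Wednesday, so its 1st Thursday is February 2, 2062 (1 day in).
February 2, 2062 is after February 1, 2062, so that is the next one.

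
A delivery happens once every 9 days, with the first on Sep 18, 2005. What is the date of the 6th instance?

The 6th occurrence is 5 intervals after the first: 5 × 9 = 45 days after Sep 18, 2005.
Sep has 30 days — 12 days to the end of Sep leaves 33.
Oct has 31 days (2 left).
2 days into Nov → Nov 2, 2005.

Nov 2, 2005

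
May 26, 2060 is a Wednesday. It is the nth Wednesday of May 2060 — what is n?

Day 26 falls in week ⌈26/7⌉ of the month.
Days 1–7 hold the 1st Wednesday, 8–14 the 2nd, 15–21 the 3rd, 22–28 the 4th, 29–31 the 5th.
26 is in the range for the 4th.

4th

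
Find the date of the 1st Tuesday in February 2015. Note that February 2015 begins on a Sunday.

February 2015 begins on a Sunday, so the first Tuesday is February 3 (2 days later).

February 3, 2015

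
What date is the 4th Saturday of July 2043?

The first Saturday of July 2043 is July 4.
The 4th Saturday is 3 weeks later: 4 + 21 = 25.

2043-07-25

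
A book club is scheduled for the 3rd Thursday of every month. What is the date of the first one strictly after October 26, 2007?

October 2007 starts on a Monday; its first Thursday is the 4th, so the 3rd Thursday is the 18th — October 18, 2007.
That is not after October 26, 2007, so look at November 2007.
November 2007 starts on a Thursday; its first Thursday is the 1st, so the 3rd Thursday is the 15th — November 15, 2007.

November 15, 2007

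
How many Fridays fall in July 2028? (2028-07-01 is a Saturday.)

2028-07-01 is a Saturday; the first Friday on or after it is 2028-07-07 (6 days later).
From 2028-07-07 to 2028-07-31 is 31 − 7 = 24 days.
24 ÷ 7 = 3 full weeks with remainder 3, so 3 more Fridays after the first → 4.

4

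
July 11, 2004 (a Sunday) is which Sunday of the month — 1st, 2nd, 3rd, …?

2nd

Day 11 falls in week ⌈11/7⌉ of the month.
Days 1–7 hold the 1st Sunday, 8–14 the 2nd, 15–21 the 3rd, 22–28 the 4th, 29–31 the 5th.
11 is in the range for the 2nd.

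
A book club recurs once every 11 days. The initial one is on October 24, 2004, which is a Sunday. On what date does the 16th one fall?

April 7, 2005

The 16th occurrence is 15 intervals after the first: 15 × 11 = 165 days after October 24, 2004.
October has 31 days — 7 days to the end of October leaves 158.
November has 30 days (128 left).
December has 31 days (97 left).
January has 31 days (66 left).
February has 28 days (38 left).
March has 31 days (7 left).
7 days into April → April 7, 2005.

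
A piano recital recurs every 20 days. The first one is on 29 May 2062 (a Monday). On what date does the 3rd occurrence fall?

The 3rd occurrence is 2 intervals after the first: 2 × 20 = 40 days after 29 May 2062.
May has 31 days — 2 days to the end of May leaves 38.
June has 30 days (8 left).
8 days into July → 8 July 2062.

8 July 2062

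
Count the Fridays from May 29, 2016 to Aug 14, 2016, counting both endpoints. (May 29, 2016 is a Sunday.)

May 29, 2016 is a Sunday; the first Friday on or after it is Jun 3, 2016 (5 days later).
From Jun 3, 2016 to Aug 14, 2016: 27 + 31 + 14 = 72 days (rest of Jun, Jul, Aug).
72 ÷ 7 = 10 full weeks with remainder 2, so 10 more Fridays after the first → 11.

11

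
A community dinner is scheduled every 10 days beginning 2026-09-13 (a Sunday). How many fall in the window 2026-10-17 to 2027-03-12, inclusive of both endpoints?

15

Occurrences land 10·i days after 2026-09-13 for i = 0, 1, 2, …
2026-10-17 is 34 days after the start; 34 ÷ 10 = 3 remainder 4; since the remainder is 4, round up to i = 4. First occurrence in the window: #5 on 2026-10-23 (4×10 = 40 days in).
2027-03-12 is 180 days after the start; 180 ÷ 10 = 18 remainder 0. Last occurrence in the window: #19 on 2027-03-12.
Occurrences #5 through #19: 15 in total.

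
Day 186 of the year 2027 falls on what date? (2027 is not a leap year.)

2027-07-05

January has 31 days (186 − 31 = 155 remain).
February has 28 days (155 − 28 = 127 remain).
March has 31 days (127 − 31 = 96 remain).
April has 30 days (96 − 30 = 66 remain).
May has 31 days (66 − 31 = 35 remain).
June has 30 days (35 − 30 = 5 remain).
5 into July → July 5.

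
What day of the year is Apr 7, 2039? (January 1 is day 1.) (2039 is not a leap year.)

97

Days in months before Apr: 31 + 28 + 31 = 90.
Plus 7 days into Apr → day 97.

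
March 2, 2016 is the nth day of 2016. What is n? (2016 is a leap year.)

62

Days in months before March: 31 + 29 = 60.
Plus 2 days into March → day 62.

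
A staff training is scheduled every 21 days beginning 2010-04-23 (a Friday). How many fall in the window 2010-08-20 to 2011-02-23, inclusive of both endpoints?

9

Occurrences land 21·i days after 2010-04-23 for i = 0, 1, 2, …
2010-08-20 is 119 days after the start; 119 ÷ 21 = 5 remainder 14; since the remainder is 14, round up to i = 6. First occurrence in the window: #7 on 2010-08-27 (6×21 = 126 days in).
2011-02-23 is 306 days after the start; 306 ÷ 21 = 14 remainder 12. Last occurrence in the window: #15 on 2011-02-11.
Occurrences #7 through #15: 9 in total.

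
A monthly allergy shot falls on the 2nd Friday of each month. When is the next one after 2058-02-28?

February 2058 starts on a Friday; its first Friday is the 1st, so the 2nd Friday is the 8th — 2058-02-08.
That is not after 2058-02-28, so look at March 2058.
March 2058 starts on a Friday; its first Friday is the 1st, so the 2nd Friday is the 8th — 2058-03-08.

2058-03-08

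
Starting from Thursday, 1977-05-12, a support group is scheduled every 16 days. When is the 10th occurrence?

The 10th occurrence is 9 intervals after the first: 9 × 16 = 144 days after 1977-05-12.
May has 31 days — 19 days to the end of May leaves 125.
June has 30 days (95 left).
July has 31 days (64 left).
August has 31 days (33 left).
September has 30 days (3 left).
3 days into October → 1977-10-03.

1977-10-03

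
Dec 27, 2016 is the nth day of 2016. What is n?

Days in months before Dec: 31 + 29 + 31 + 30 + 31 + 30 + 31 + 31 + 30 + 31 + 30 = 335.
Plus 27 days into Dec → day 362.

362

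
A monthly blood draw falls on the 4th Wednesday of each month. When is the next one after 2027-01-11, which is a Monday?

January 2027 starts on a Friday; its first Wednesday is the 6th, so the 4th Wednesday is the 27th — 2027-01-27.
2027-01-27 is after 2027-01-11, so that is the next one.

2027-01-27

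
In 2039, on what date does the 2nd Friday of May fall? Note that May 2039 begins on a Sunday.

May 2039 begins on a Sunday, so the first Friday is May 6 (5 days later).
The 2nd Friday is 1 weeks later: 6 + 7 = 13.

13 May 2039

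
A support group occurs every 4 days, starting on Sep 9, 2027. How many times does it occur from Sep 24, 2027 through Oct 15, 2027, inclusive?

Occurrences land 4·i days after Sep 9, 2027 for i = 0, 1, 2, …
Sep 24, 2027 is 15 days after the start; 15 ÷ 4 = 3 remainder 3; since the remainder is 3, round up to i = 4. First occurrence in the window: #5 on Sep 25, 2027 (4×4 = 16 days in).
Oct 15, 2027 is 36 days after the start; 36 ÷ 4 = 9 remainder 0. Last occurrence in the window: #10 on Oct 15, 2027.
Occurrences #5 through #10: 6 in total.

6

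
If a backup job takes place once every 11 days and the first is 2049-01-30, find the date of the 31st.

The 31st occurrence is 30 intervals after the first: 30 × 11 = 330 days after 2049-01-30.
January has 31 days — 1 day to the end of January leaves 329.
February has 28 days (301 left).
March has 31 days (270 left).
April has 30 days (240 left).
May has 31 days (209 left).
June has 30 days (179 left).
July has 31 days (148 left).
August has 31 days (117 left).
September has 30 days (87 left).
October has 31 days (56 left).
November has 30 days (26 left).
26 days into December → 2049-12-26.

2049-12-26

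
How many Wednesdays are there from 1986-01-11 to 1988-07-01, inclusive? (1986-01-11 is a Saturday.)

129

1986-01-11 is a Saturday; the first Wednesday on or after it is 1986-01-15 (4 days later).
From 1986-01-15 to 1988-07-01: 350 + 365 + 183 = 898 days (rest of 1986, 1987, to 1988-07-01 in 1988).
898 ÷ 7 = 128 full weeks with remainder 2, so 128 more Wednesdays after the first → 129.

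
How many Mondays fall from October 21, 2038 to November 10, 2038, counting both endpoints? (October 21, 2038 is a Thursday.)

October 21, 2038 is a Thursday; the first Monday on or after it is October 25, 2038 (4 days later).
From October 25, 2038 to November 10, 2038: 6 + 10 = 16 days (rest of October, November).
16 ÷ 7 = 2 full weeks with remainder 2, so 2 more Mondays after the first → 3.

3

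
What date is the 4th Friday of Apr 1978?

Apr 1978 begins on a Saturday, so the first Friday is Apr 7 (6 days later).
The 4th Friday is 3 weeks later: 7 + 21 = 28.

Apr 28, 1978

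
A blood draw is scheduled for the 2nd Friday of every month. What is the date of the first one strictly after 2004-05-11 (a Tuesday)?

May 2004 starts on a Saturday; its first Friday is the 7th, so the 2nd Friday is the 14th — 2004-05-14.
2004-05-14 is after 2004-05-11, so that is the next one.

2004-05-14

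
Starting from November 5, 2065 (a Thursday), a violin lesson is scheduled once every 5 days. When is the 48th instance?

June 28, 2066

The 48th occurrence is 47 intervals after the first: 47 × 5 = 235 days after November 5, 2065.
November has 30 days — 25 days to the end of November leaves 210.
December has 31 days (179 left).
January has 31 days (148 left).
February has 28 days (120 left).
March has 31 days (89 left).
April has 30 days (59 left).
May has 31 days (28 left).
28 days into June → June 28, 2066.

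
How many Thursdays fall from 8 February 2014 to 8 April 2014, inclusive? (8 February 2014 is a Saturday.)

8 February 2014 is a Saturday; the first Thursday on or after it is 13 February 2014 (5 days later).
From 13 February 2014 to 8 April 2014: 15 + 31 + 8 = 54 days (rest of February, March, April).
54 ÷ 7 = 7 full weeks with remainder 5, so 7 more Thursdays after the first → 8.

8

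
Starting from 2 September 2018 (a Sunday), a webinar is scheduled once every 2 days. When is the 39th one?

17 November 2018

The 39th occurrence is 38 intervals after the first: 38 × 2 = 76 days after 2 September 2018.
September has 30 days — 28 days to the end of September leaves 48.
October has 31 days (17 left).
17 days into November → 17 November 2018.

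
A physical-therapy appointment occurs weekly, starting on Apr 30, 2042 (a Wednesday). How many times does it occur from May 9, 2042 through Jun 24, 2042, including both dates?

Occurrences land 7·i days after Apr 30, 2042 for i = 0, 1, 2, …
May 9, 2042 is 9 days after the start; 9 ÷ 7 = 1 remainder 2; since the remainder is 2, round up to i = 2. First occurrence in the window: #3 on May 14, 2042 (2×7 = 14 days in).
Jun 24, 2042 is 55 days after the start; 55 ÷ 7 = 7 remainder 6. Last occurrence in the window: #8 on Jun 18, 2042.
Occurrences #3 through #8: 6 in total.

6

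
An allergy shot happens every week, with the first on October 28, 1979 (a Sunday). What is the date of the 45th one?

August 31, 1980

The 45th occurrence is 44 intervals after the first: 44 × 7 = 308 days after October 28, 1979.
October has 31 days — 3 days to the end of October leaves 305.
November has 30 days (275 left).
December has 31 days (244 left).
January has 31 days (213 left).
February has 29 days (184 left).
March has 31 days (153 left).
April has 30 days (123 left).
May has 31 days (92 left).
June has 30 days (62 left).
July has 31 days (31 left).
31 days into August → August 31, 1980.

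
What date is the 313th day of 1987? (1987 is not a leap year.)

Nov 9, 1987

Jan has 31 days (313 − 31 = 282 remain).
Feb has 28 days (282 − 28 = 254 remain).
Mar has 31 days (254 − 31 = 223 remain).
Apr has 30 days (223 − 30 = 193 remain).
May has 31 days (193 − 31 = 162 remain).
Jun has 30 days (162 − 30 = 132 remain).
Jul has 31 days (132 − 31 = 101 remain).
Aug has 31 days (101 − 31 = 70 remain).
Sep has 30 days (70 − 30 = 40 remain).
Oct has 31 days (40 − 31 = 9 remain).
9 into Nov → Nov 9.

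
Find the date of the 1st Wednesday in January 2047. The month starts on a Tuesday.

January 2047 begins on a Tuesday, so the first Wednesday is January 2 (1 day later).

2047-01-02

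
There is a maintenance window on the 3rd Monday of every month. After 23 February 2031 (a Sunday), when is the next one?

17 March 2031

February 2031 starts on a Saturday; its first Monday is the 3rd, so the 3rd Monday is the 17th — 17 February 2031.
That is not after 23 February 2031, so look at March 2031.
March 2031 starts on a Saturday; its first Monday is the 3rd, so the 3rd Monday is the 17th — 17 March 2031.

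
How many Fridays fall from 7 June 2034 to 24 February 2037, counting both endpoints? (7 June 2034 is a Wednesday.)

142

7 June 2034 is a Wednesday; the first Friday on or after it is 9 June 2034 (2 days later).
From 9 June 2034 to 24 February 2037: 205 + 365 + 366 + 55 = 991 days (rest of 2034, 2035, 2036, to 24 February 2037 in 2037).
991 ÷ 7 = 141 full weeks with remainder 4, so 141 more Fridays after the first → 142.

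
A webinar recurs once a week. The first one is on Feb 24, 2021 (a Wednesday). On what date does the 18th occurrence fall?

Jun 23, 2021

The 18th occurrence is 17 intervals after the first: 17 × 7 = 119 days after Feb 24, 2021.
Feb has 28 days — 4 days to the end of Feb leaves 115.
Mar has 31 days (84 left).
Apr has 30 days (54 left).
May has 31 days (23 left).
23 days into Jun → Jun 23, 2021.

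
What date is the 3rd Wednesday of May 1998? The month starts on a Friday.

May 1998 begins on a Friday, so the first Wednesday is May 6 (5 days later).
The 3rd Wednesday is 2 weeks later: 6 + 14 = 20.

May 20, 1998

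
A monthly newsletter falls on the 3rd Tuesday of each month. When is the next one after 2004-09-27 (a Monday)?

2004-10-19

September 2004 starts on a Wednesday; its first Tuesday is the 7th, so the 3rd Tuesday is the 21st — 2004-09-21.
That is not after 2004-09-27, so look at October 2004.
October 2004 starts on a Friday; its first Tuesday is the 5th, so the 3rd Tuesday is the 19th — 2004-10-19.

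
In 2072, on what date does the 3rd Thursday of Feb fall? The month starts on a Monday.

Feb 18, 2072

Feb 2072 begins on a Monday, so the first Thursday is Feb 4 (3 days later).
The 3rd Thursday is 2 weeks later: 4 + 14 = 18.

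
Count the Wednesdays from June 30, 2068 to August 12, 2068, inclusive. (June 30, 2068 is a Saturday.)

June 30, 2068 is a Saturday; the first Wednesday on or after it is July 4, 2068 (4 days later).
From July 4, 2068 to August 12, 2068: 27 + 12 = 39 days (rest of July, August).
39 ÷ 7 = 5 full weeks with remainder 4, so 5 more Wednesdays after the first → 6.

6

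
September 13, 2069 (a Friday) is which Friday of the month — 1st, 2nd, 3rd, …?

2nd

Day 13 falls in week ⌈13/7⌉ of the month.
Days 1–7 hold the 1st Friday, 8–14 the 2nd, 15–21 the 3rd, 22–28 the 4th, 29–31 the 5th.
13 is in the range for the 2nd.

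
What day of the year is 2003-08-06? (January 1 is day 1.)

218

Days in months before August: 31 + 28 + 31 + 30 + 31 + 30 + 31 = 212.
Plus 6 days into August → day 218.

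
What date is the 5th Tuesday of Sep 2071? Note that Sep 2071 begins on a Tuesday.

Sep 2071 begins on a Tuesday, so the first Tuesday is Sep 1.
The 5th Tuesday is 4 weeks later: 1 + 28 = 29.

Sep 29, 2071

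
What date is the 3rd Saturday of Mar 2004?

Mar 20, 2004

The first Saturday of Mar 2004 is Mar 6.
The 3rd Saturday is 2 weeks later: 6 + 14 = 20.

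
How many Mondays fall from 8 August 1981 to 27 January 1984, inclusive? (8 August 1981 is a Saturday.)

129

8 August 1981 is a Saturday; the first Monday on or after it is 10 August 1981 (2 days later).
From 10 August 1981 to 27 January 1984: 143 + 365 + 365 + 27 = 900 days (rest of 1981, 1982, 1983, to 27 January 1984 in 1984).
900 ÷ 7 = 128 full weeks with remainder 4, so 128 more Mondays after the first → 129.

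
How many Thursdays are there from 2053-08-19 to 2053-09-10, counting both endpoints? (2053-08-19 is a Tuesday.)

3

2053-08-19 is a Tuesday; the first Thursday on or after it is 2053-08-21 (2 days later).
From 2053-08-21 to 2053-09-10: 10 + 10 = 20 days (rest of August, September).
20 ÷ 7 = 2 full weeks with remainder 6, so 2 more Thursdays after the first → 3.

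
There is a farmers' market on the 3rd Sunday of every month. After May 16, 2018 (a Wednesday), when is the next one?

May 20, 2018

May 2018 starts on a Tuesday; its first Sunday is the 6th, so the 3rd Sunday is the 20th — May 20, 2018.
May 20, 2018 is after May 16, 2018, so that is the next one.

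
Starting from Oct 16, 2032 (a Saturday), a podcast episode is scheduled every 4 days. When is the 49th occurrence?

The 49th occurrence is 48 intervals after the first: 48 × 4 = 192 days after Oct 16, 2032.
Oct has 31 days — 15 days to the end of Oct leaves 177.
Nov has 30 days (147 left).
Dec has 31 days (116 left).
Jan has 31 days (85 left).
Feb has 28 days (57 left).
Mar has 31 days (26 left).
26 days into Apr → Apr 26, 2033.

Apr 26, 2033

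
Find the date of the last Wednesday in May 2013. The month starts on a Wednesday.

May 2013 begins on a Wednesday, so the first Wednesday is May 1.
May 2013 has 31 days. Adding weeks: 1, 8, 15, 22, 29 — the last one ≤ 31 is the 29th.

May 29, 2013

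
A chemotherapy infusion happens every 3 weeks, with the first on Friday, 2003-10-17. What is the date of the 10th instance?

The 10th occurrence is 9 intervals after the first: 9 × 21 = 189 days after 2003-10-17.
October has 31 days — 14 days to the end of October leaves 175.
November has 30 days (145 left).
December has 31 days (114 left).
January has 31 days (83 left).
February has 29 days (54 left).
March has 31 days (23 left).
23 days into April → 2004-04-23.

2004-04-23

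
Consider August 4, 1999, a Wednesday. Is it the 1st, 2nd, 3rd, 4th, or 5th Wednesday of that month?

Day 4 falls in week ⌈4/7⌉ of the month.
Days 1–7 hold the 1st Wednesday, 8–14 the 2nd, 15–21 the 3rd, 22–28 the 4th, 29–31 the 5th.
4 is in the range for the 1st.

1st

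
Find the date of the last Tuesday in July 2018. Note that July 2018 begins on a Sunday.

July 2018 begins on a Sunday, so the first Tuesday is July 3 (2 days later).
July 2018 has 31 days. Adding weeks: 3, 10, 17, 24, 31 — the last one ≤ 31 is the 31st.

2018-07-31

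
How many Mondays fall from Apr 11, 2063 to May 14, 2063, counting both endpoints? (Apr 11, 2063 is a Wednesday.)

Apr 11, 2063 is a Wednesday; the first Monday on or after it is Apr 16, 2063 (5 days later).
From Apr 16, 2063 to May 14, 2063: 14 + 14 = 28 days (rest of Apr, May).
28 ÷ 7 = 4 full weeks with remainder 0, so 4 more Mondays after the first → 5.

5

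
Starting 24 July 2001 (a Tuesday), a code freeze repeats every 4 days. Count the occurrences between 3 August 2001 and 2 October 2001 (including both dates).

Occurrences land 4·i days after 24 July 2001 for i = 0, 1, 2, …
3 August 2001 is 10 days after the start; 10 ÷ 4 = 2 remainder 2; since the remainder is 2, round up to i = 3. First occurrence in the window: #4 on 5 August 2001 (3×4 = 12 days in).
2 October 2001 is 70 days after the start; 70 ÷ 4 = 17 remainder 2. Last occurrence in the window: #18 on 30 September 2001.
Occurrences #4 through #18: 15 in total.

15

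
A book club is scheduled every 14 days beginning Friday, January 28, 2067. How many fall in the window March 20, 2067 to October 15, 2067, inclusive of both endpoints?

15

Occurrences land 14·i days after January 28, 2067 for i = 0, 1, 2, …
March 20, 2067 is 51 days after the start; 51 ÷ 14 = 3 remainder 9; since the remainder is 9, round up to i = 4. First occurrence in the window: #5 on March 25, 2067 (4×14 = 56 days in).
October 15, 2067 is 260 days after the start; 260 ÷ 14 = 18 remainder 8. Last occurrence in the window: #19 on October 7, 2067.
Occurrences #5 through #19: 15 in total.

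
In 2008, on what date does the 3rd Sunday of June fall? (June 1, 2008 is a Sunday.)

June 15, 2008

June 2008 begins on a Sunday, so the first Sunday is June 1.
The 3rd Sunday is 2 weeks later: 1 + 14 = 15.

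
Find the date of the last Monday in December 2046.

The first Monday of December 2046 is December 3.
December 2046 has 31 days. Adding weeks: 3, 10, 17, 24, 31 — the last one ≤ 31 is the 31st.

2046-12-31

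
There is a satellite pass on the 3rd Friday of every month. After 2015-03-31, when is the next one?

March 2015 starts on a Sunday; its first Friday is the 6th, so the 3rd Friday is the 20th — 2015-03-20.
That is not after 2015-03-31, so look at April 2015.
April 2015 starts on a Wednesday; its first Friday is the 3rd, so the 3rd Friday is the 17th — 2015-04-17.

2015-04-17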